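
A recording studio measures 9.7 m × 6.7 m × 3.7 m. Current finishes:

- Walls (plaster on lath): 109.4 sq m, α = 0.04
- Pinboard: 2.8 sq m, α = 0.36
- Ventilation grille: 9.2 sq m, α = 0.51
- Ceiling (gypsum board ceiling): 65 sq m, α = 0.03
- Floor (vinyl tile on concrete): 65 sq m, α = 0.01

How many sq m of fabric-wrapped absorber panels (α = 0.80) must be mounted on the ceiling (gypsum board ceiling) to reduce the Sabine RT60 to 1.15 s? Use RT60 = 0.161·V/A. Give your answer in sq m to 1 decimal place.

A₁ = Σ Sᵢαᵢ = 109.4×0.04 + 2.8×0.36 + 9.2×0.51 + 65×0.03 + 65×0.01 = 12.676 sabins.
Required A₂ = 0.161·240.463/1.15 = 33.665 sabins.
Absorption to add: 33.665 − 12.676 = 20.989 sabins.
Each sq m of panel replacing the ceiling (gypsum board ceiling) adds (0.80 − 0.03) = 0.77 sabins.
Area = ΔA/Δα = 20.989/0.77 = 27.3 sq m.

27.3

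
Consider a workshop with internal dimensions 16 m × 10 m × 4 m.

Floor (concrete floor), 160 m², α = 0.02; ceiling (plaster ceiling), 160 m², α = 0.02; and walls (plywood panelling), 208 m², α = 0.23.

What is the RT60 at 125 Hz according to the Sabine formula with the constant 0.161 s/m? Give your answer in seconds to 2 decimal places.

1.90 sec

Equivalent absorption area: A = 160×0.02 + 160×0.02 + 208×0.23 = 54.240 m².
Room volume: 640 m³.
Sabine: RT60 = 0.161 × 640 / 54.240 = 1.90 s.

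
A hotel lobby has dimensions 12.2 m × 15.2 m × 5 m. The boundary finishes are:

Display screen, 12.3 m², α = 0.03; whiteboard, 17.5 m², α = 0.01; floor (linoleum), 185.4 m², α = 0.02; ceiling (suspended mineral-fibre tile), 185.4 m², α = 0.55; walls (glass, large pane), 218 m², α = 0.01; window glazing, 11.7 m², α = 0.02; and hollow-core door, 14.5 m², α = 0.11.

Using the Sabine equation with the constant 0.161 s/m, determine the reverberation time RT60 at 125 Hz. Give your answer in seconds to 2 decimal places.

1.35 s

Equivalent absorption area: A = 12.3·0.03 + 17.5·0.01 + 185.4·0.02 + 185.4·0.55 + 218·0.01 + 11.7·0.02 + 14.5·0.11 = 110.231 m².
Room volume: 927.2 m³.
T = 0.161 V/A = 0.161·927.2/110.231 = 1.35 s.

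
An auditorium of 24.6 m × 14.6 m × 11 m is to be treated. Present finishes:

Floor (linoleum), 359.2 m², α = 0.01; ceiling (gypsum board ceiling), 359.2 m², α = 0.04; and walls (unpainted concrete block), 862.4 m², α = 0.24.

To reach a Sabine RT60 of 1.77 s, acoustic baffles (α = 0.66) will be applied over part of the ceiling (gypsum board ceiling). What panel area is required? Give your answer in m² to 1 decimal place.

Equivalent absorption area: A₁ = 359.2×0.01 + 359.2×0.04 + 862.4×0.24 = 224.936 m².
V = 3950.76 m³. Target absorption A₂ = 0.161 × 3950.76 / 1.77 = 359.363 sabins.
ΔA needed = 359.363 − 224.936 = 134.427 sabins.
Net gain per m²: Δα = 0.66 − 0.04 = 0.62.
Area = ΔA/Δα = 134.427/0.62 = 216.8 m².

216.8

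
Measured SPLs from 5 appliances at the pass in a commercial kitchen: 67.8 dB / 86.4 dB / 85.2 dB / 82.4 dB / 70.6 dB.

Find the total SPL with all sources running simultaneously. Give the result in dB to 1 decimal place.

Converting to relative power and adding: 10^(67.8/10) + 10^(86.4/10) + 10^(85.2/10) + 10^(82.4/10) + 10^(70.6/10) = 9.589e+08.
L_total = 10·log₁₀(9.589e+08) = 89.8 dB.

89.8 dB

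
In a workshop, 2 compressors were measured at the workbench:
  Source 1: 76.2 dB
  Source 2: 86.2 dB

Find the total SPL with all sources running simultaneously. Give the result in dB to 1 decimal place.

86.6 dB

Converting to relative power and adding: 10^(76.2/10) + 10^(86.2/10) = 4.586e+08.
Back to dB: 10·log₁₀ Σ = 86.6 dB.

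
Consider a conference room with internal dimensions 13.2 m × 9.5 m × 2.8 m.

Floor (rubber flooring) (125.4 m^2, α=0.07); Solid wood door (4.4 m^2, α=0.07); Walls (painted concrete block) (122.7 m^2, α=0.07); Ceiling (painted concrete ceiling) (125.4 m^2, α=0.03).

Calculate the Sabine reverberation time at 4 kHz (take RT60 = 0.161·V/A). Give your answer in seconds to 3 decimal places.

2.637 seconds

Summing Sᵢαᵢ: 8.778 + 0.308 + 8.589 + 3.762 → A = 21.437 sabins.
Room volume: 351.12 m³.
RT60 = 0.161 · V / A = 0.161 × 351.12 / 21.437 = 2.637 s.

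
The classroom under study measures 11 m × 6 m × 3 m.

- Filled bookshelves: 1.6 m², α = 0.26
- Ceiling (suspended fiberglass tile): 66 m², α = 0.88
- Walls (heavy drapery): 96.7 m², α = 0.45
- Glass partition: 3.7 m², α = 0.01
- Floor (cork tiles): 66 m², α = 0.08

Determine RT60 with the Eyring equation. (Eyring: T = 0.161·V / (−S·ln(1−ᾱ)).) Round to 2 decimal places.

Total surface area S = 1.6 + 66 + 96.7 + 3.7 + 66 = 234.0 m².
Absorption A = 1.6·0.26 + 66·0.88 + 96.7·0.45 + 3.7·0.01 + 66·0.08 = 107.328 sabins.
Mean coefficient ᾱ = A/S = 0.4587.
Eyring denominator: −S ln(1−ᾱ) = 143.625.
V = 11 × 6 × 3 = 198 m³.
RT60 = 0.161 × 198 / 143.625 = 0.22 s.

0.22 s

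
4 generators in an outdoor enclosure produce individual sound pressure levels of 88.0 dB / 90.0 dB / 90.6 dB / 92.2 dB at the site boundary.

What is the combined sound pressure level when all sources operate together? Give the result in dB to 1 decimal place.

96.5 dB

Sum in the linear (power) domain: Σ 10^(Lᵢ/10) = 10^(88.0/10) + 10^(90.0/10) + 10^(90.6/10) + 10^(92.2/10) = 4.439e+09.
Combined level = 10 log₁₀(4.439e+09) = 96.5 dB.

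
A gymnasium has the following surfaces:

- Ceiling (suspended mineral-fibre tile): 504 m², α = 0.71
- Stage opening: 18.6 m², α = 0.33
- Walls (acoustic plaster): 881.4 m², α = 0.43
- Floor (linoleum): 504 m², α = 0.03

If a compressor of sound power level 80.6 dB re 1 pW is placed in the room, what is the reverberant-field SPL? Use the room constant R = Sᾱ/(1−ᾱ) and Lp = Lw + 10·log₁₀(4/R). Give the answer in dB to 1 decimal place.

55.6 dB

Σ(Sᵢαᵢ) = 504·0.71 + 18.6·0.33 + 881.4·0.43 + 504·0.03 = 758.100; total area S = 1908.0 m².
ᾱ = 0.3973, so room constant R = A/(1−ᾱ) = 1257.840 m².
Lp = Lw + 10 log₁₀(4/R) = 80.6 -24.98 = 55.6 dB.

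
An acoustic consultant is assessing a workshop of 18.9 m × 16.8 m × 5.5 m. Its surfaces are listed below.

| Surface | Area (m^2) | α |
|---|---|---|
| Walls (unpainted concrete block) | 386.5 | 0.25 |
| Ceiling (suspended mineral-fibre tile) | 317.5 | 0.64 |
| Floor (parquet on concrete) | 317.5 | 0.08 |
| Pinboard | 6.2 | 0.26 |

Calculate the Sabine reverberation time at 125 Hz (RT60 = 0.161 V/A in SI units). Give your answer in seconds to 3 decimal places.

0.860 sec

Total absorption A = 386.5×0.25 + 317.5×0.64 + 317.5×0.08 + 6.2×0.26
  = 96.625 + 203.200 + 25.400 + 1.612 = 326.837 m^2 sabins.
Volume V = 18.9 × 16.8 × 5.5 = 1746.36 m³.
Sabine: RT60 = 0.161 × 1746.36 / 326.837 = 0.860 s.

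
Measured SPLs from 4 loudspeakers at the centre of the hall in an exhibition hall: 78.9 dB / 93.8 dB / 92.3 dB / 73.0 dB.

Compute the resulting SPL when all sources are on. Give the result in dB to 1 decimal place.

96.2 dB

Σ 10^(Lᵢ/10) = 4.195e+09.
Back to dB: 10·log₁₀ Σ = 96.2 dB.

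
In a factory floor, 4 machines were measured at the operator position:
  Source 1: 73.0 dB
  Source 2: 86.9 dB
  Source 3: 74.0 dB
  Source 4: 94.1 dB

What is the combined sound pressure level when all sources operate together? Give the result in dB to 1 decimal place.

Sum in the linear (power) domain: Σ 10^(Lᵢ/10) = 10^(73.0/10) + 10^(86.9/10) + 10^(74.0/10) + 10^(94.1/10) = 3.105e+09.
Combined level = 10 log₁₀(3.105e+09) = 94.9 dB.

94.9 dB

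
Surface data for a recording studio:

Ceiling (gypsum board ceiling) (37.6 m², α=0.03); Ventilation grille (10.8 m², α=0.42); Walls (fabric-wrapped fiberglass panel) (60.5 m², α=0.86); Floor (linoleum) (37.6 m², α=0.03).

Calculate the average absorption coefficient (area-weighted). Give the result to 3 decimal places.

S = Σ Sᵢ = 37.6 + 10.8 + 60.5 + 37.6 = 146.5 m².
Weighted sum Σ Sα = 58.822.
ᾱ = 58.822 / 146.5 = 0.402.

0.402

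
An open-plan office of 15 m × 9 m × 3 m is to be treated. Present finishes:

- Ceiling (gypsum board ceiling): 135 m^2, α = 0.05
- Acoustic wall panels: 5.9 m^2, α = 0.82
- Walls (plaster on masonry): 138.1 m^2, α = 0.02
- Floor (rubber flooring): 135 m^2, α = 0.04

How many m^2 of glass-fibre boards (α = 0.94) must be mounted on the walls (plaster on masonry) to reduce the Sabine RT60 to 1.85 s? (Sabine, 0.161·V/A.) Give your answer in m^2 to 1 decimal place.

16.8

A₁ = Σ Sᵢαᵢ = 135·0.05 + 5.9·0.82 + 138.1·0.02 + 135·0.04 = 19.750 sabins.
Required A₂ = 0.161·405/1.85 = 35.246 sabins.
Absorption to add: 35.246 − 19.750 = 15.496 sabins.
Each m^2 of panel replacing the walls (plaster on masonry) adds (0.94 − 0.02) = 0.92 sabins.
Area = ΔA/Δα = 15.496/0.92 = 16.8 m^2.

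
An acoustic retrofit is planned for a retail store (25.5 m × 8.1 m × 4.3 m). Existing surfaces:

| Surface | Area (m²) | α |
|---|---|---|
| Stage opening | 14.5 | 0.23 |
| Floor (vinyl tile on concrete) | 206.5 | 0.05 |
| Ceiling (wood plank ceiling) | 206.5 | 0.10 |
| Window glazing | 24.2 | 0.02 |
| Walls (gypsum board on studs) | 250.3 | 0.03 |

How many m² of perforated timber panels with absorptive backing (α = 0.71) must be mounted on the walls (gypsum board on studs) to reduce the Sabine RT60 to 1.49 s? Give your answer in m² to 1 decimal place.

78.9

Total absorption A₁ = 14.5×0.23 + 206.5×0.05 + 206.5×0.10 + 24.2×0.02 + 250.3×0.03
  = 3.335 + 10.325 + 20.650 + 0.484 + 7.509 = 42.303 m² sabins.
Required A₂ = 0.161·888.165/1.49 = 95.970 sabins.
Absorption to add: 95.970 − 42.303 = 53.667 sabins.
Net gain per m²: Δα = 0.71 − 0.03 = 0.68.
Area = ΔA/Δα = 53.667/0.68 = 78.9 m².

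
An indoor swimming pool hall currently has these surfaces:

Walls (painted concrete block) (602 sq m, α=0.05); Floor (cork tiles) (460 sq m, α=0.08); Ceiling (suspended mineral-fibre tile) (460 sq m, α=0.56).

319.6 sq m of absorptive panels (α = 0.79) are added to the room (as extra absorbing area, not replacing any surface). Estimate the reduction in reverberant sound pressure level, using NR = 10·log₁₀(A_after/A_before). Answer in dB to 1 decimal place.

A_before = Σ Sᵢαᵢ = 602*0.05 + 460*0.08 + 460*0.56 = 324.500 sabins.
Treatment contributes 319.6·0.79 = 252.484 sabins.
New total A_after = 576.984 sabins.
NR = 10·log₁₀(576.984/324.500) = 2.5 dB.

2.5 dB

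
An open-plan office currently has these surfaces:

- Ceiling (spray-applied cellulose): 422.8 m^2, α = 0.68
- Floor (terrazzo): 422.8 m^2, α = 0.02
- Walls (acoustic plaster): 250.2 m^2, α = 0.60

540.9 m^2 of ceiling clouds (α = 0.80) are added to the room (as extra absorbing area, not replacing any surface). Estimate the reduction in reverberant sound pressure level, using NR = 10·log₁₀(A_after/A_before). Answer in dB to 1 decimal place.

Equivalent absorption area: A_before = 422.8*0.68 + 422.8*0.02 + 250.2*0.60 = 446.080 m^2.
Added absorption = 540.9 × 0.80 = 432.720 sabins.
New total A_after = 878.800 sabins.
Reduction = 10 log₁₀(A_after/A_before) = 10 log₁₀(1.9701) = 2.9 dB.

2.9 dB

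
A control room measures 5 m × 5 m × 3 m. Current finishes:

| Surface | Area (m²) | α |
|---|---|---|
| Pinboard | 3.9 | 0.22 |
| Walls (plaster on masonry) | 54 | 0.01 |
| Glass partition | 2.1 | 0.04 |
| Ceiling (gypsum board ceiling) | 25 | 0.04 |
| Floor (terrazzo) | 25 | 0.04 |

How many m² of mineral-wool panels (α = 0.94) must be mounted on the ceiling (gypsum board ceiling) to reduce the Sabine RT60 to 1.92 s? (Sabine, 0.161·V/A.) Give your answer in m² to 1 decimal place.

3.1

Summing Sᵢαᵢ: 0.858 + 0.540 + 0.084 + 1.000 + 1.000 → A₁ = 3.482 sabins.
V = 75 m³. Target absorption A₂ = 0.161 × 75 / 1.92 = 6.289 sabins.
ΔA needed = 6.289 − 3.482 = 2.807 sabins.
Each m² of panel replacing the ceiling (gypsum board ceiling) adds (0.94 − 0.04) = 0.90 sabins.
Area = ΔA/Δα = 2.807/0.90 = 3.1 m².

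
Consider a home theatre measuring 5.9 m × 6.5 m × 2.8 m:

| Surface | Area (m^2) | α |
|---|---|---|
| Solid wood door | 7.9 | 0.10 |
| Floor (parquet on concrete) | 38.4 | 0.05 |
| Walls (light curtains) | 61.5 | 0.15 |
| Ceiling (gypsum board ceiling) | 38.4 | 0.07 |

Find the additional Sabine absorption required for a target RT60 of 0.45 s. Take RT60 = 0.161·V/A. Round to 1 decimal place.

Total absorption A₁ = 7.9*0.10 + 38.4*0.05 + 61.5*0.15 + 38.4*0.07
  = 0.790 + 1.920 + 9.225 + 2.688 = 14.623 m^2 sabins.
Target A₂ = 0.161·107.38/0.45 = 38.418 sabins (V = 107.38 m³).
Additional absorption ΔA = 38.418 − 14.623 = 23.8 sabins.

23.8 sabins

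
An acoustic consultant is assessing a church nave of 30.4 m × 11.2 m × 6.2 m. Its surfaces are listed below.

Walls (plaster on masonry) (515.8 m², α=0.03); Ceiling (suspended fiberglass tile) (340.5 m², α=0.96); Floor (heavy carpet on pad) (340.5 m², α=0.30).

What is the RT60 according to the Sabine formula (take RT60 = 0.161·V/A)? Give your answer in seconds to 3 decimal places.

Total absorption A = 515.8*0.03 + 340.5*0.96 + 340.5*0.30
  = 15.474 + 326.880 + 102.150 = 444.504 m² sabins.
V = 30.4·11.2·6.2 = 2110.976 m³.
Sabine: RT60 = 0.161 × 2110.976 / 444.504 = 0.765 s.

0.765 seconds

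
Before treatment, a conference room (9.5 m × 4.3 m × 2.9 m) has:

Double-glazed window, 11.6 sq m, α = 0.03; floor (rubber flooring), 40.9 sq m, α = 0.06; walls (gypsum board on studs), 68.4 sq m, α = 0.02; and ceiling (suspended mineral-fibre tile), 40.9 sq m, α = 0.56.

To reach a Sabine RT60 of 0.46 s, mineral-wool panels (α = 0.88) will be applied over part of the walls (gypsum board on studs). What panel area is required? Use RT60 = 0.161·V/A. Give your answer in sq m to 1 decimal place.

16.7

Summing Sᵢαᵢ: 0.348 + 2.454 + 1.368 + 22.904 → A₁ = 27.074 sabins.
Required A₂ = 0.161·118.465/0.46 = 41.463 sabins.
ΔA needed = 41.463 − 27.074 = 14.389 sabins.
Net gain per sq m: Δα = 0.88 − 0.02 = 0.86.
Area = ΔA/Δα = 14.389/0.86 = 16.7 sq m.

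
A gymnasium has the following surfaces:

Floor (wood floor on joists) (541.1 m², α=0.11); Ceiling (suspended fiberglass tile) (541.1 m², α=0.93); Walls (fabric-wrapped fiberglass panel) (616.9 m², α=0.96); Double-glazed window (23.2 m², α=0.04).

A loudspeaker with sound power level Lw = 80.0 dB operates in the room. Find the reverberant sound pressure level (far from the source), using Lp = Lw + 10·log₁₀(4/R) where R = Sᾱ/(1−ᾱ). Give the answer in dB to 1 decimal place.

50.6 dB

A = 1155.896 sabins; S = 1722.3 m².
ᾱ = 0.6711, so room constant R = A/(1−ᾱ) = 3514.430 m².
Lp = Lw + 10 log₁₀(4/R) = 80.0 -29.44 = 50.6 dB.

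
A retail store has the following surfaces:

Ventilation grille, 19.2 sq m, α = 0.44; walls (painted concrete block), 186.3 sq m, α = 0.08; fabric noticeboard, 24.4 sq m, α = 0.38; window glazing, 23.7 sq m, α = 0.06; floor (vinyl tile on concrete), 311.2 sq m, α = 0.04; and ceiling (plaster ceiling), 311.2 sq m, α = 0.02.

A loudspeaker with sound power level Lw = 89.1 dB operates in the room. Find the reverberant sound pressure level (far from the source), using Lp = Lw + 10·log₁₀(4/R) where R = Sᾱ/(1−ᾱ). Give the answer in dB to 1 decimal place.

77.6 dB

Σ(Sᵢαᵢ) = 19.2·0.44 + 186.3·0.08 + 24.4·0.38 + 23.7·0.06 + 311.2·0.04 + 311.2·0.02 = 52.718; total area S = 876.0 sq m.
ᾱ = 0.0602, so room constant R = A/(1−ᾱ) = 56.095 sq m.
Lp = Lw + 10 log₁₀(4/R) = 89.1 -11.47 = 77.6 dB.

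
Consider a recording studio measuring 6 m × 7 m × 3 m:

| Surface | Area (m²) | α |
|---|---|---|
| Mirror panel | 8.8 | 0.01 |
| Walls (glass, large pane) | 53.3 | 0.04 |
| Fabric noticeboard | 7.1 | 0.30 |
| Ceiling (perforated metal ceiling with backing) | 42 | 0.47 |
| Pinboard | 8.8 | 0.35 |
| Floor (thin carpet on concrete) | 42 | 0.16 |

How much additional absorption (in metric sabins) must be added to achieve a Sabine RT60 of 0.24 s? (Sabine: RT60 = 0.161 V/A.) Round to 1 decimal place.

50.6 sabins

A₁ = Σ Sᵢαᵢ = 8.8·0.01 + 53.3·0.04 + 7.1·0.30 + 42·0.47 + 8.8·0.35 + 42·0.16 = 33.890 sabins.
V = 126 m³. Required absorption A₂ = 0.161 × 126 / 0.24 = 84.525 sabins.
Additional absorption ΔA = 84.525 − 33.890 = 50.6 sabins.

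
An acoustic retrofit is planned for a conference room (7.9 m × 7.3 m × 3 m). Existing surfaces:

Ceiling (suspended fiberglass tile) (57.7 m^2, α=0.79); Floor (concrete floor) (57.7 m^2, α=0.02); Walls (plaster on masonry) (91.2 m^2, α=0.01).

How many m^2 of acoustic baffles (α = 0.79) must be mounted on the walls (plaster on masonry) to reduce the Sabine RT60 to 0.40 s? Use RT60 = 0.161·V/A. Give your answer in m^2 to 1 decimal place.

Summing Sᵢαᵢ: 45.583 + 1.154 + 0.912 → A₁ = 47.649 sabins.
V = 173.01 m³. Target absorption A₂ = 0.161 × 173.01 / 0.40 = 69.637 sabins.
ΔA needed = 69.637 − 47.649 = 21.988 sabins.
Each m^2 of panel replacing the walls (plaster on masonry) adds (0.79 − 0.01) = 0.78 sabins.
Panel area = 21.988 / 0.78 = 28.2 m^2.

28.2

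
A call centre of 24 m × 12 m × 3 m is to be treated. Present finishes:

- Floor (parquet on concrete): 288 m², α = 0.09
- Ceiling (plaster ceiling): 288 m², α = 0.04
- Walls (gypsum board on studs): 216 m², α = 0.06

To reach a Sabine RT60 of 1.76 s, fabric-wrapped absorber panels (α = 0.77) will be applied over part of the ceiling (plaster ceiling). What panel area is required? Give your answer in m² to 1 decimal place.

39.2

Total absorption A₁ = 288×0.09 + 288×0.04 + 216×0.06
  = 25.920 + 11.520 + 12.960 = 50.400 m² sabins.
Required A₂ = 0.161·864/1.76 = 79.036 sabins.
Absorption to add: 79.036 − 50.400 = 28.636 sabins.
Each m² of panel replacing the ceiling (plaster ceiling) adds (0.77 − 0.04) = 0.73 sabins.
Panel area = 28.636 / 0.73 = 39.2 m².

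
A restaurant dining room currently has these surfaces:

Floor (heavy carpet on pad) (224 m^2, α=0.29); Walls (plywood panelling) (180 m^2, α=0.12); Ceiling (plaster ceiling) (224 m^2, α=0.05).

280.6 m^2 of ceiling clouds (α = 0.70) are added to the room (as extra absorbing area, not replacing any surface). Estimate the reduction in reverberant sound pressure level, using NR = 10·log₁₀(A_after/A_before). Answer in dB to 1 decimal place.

Equivalent absorption area: A_before = 224×0.29 + 180×0.12 + 224×0.05 = 97.760 m^2.
Treatment contributes 280.6·0.70 = 196.420 sabins.
A_after = 97.760 + 196.420 = 294.180 sabins.
Reduction = 10 log₁₀(A_after/A_before) = 10 log₁₀(3.0092) = 4.8 dB.

4.8 dB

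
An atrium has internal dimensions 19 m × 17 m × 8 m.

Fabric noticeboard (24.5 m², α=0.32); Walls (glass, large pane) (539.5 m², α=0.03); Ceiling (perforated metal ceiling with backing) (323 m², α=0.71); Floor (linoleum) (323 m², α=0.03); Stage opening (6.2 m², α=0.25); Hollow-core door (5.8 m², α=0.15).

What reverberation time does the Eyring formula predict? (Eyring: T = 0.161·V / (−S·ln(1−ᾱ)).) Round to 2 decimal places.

S = Σ Sᵢ = 1222.0 m².
Absorption A = 24.5×0.32 + 539.5×0.03 + 323×0.71 + 323×0.03 + 6.2×0.25 + 5.8×0.15 = 265.465 sabins.
Mean coefficient ᾱ = A/S = 0.2172.
−S·ln(1−ᾱ) = −1222.0 × ln(1 − 0.2172) = 299.241.
V = 19 × 17 × 8 = 2584 m³.
RT60 = 0.161 × 2584 / 299.241 = 1.39 s.

1.39 s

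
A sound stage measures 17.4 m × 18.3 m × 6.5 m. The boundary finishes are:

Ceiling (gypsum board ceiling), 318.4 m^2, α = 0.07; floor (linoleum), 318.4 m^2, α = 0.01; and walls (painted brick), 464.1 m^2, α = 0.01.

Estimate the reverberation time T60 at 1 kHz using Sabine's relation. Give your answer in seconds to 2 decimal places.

11.07 seconds

Summing Sᵢαᵢ: 22.288 + 3.184 + 4.641 → A = 30.113 sabins.
Room volume: 2069.73 m³.
T = 0.161 V/A = 0.161·2069.73/30.113 = 11.07 s.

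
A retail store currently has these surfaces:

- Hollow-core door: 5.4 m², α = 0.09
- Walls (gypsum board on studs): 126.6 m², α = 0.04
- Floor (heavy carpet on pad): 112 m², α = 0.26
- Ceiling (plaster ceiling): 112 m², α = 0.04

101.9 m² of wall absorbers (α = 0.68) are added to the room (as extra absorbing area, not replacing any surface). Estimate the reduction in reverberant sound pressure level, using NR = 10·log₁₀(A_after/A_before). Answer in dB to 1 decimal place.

4.4 dB

Summing Sᵢαᵢ: 0.486 + 5.064 + 29.120 + 4.480 → A_before = 39.150 sabins.
Treatment contributes 101.9·0.68 = 69.292 sabins.
A_after = 39.150 + 69.292 = 108.442 sabins.
NR = 10·log₁₀(108.442/39.150) = 4.4 dB.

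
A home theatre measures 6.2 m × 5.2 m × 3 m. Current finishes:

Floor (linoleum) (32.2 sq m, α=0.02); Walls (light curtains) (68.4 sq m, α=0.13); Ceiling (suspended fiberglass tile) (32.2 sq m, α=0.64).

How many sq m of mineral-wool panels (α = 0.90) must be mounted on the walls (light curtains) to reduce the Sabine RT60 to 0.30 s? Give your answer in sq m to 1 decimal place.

28.3

Total absorption A₁ = 32.2*0.02 + 68.4*0.13 + 32.2*0.64
  = 0.644 + 8.892 + 20.608 = 30.144 sq m sabins.
V = 96.72 m³. Target absorption A₂ = 0.161 × 96.72 / 0.30 = 51.906 sabins.
Absorption to add: 51.906 − 30.144 = 21.762 sabins.
Net gain per sq m: Δα = 0.90 − 0.13 = 0.77.
Panel area = 21.762 / 0.77 = 28.3 sq m.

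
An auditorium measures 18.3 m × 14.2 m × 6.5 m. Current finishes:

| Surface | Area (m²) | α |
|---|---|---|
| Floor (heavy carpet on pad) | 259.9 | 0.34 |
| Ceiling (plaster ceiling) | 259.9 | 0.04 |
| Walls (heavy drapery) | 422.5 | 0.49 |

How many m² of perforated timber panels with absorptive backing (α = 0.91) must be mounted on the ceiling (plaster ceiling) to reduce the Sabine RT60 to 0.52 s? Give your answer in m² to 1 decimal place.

Summing Sᵢαᵢ: 88.366 + 10.396 + 207.025 → A₁ = 305.787 sabins.
V = 1689.09 m³. Target absorption A₂ = 0.161 × 1689.09 / 0.52 = 522.968 sabins.
Absorption to add: 522.968 − 305.787 = 217.181 sabins.
Net gain per m²: Δα = 0.91 − 0.04 = 0.87.
Area = ΔA/Δα = 217.181/0.87 = 249.6 m².

249.6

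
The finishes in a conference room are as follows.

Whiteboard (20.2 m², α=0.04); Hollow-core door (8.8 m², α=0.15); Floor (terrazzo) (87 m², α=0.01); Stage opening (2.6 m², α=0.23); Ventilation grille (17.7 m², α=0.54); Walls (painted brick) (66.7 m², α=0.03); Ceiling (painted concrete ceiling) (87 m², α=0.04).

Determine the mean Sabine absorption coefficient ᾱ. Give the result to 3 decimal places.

S = Σ Sᵢ = 20.2 + 8.8 + 87 + 2.6 + 17.7 + 66.7 + 87 = 290.0 m².
A = 20.2·0.04 + 8.8·0.15 + 87·0.01 + 2.6·0.23 + 17.7·0.54 + 66.7·0.03 + 87·0.04 = 18.635 sabins.
ᾱ = A/S = 0.064.

0.064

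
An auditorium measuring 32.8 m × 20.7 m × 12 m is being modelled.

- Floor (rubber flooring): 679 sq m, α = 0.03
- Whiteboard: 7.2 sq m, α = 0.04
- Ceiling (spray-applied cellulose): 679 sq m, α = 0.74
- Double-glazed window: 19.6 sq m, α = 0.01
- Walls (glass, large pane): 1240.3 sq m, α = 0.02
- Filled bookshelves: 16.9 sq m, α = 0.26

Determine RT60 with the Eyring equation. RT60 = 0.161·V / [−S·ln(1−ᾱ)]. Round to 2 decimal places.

2.12 s

Total surface area S = 679 + 7.2 + 679 + 19.6 + 1240.3 + 16.9 = 2642.0 sq m.
Absorption A = 679·0.03 + 7.2·0.04 + 679·0.74 + 19.6·0.01 + 1240.3·0.02 + 16.9·0.26 = 552.514 sabins.
Mean coefficient ᾱ = A/S = 0.2091.
Eyring denominator: −S ln(1−ᾱ) = 619.770.
V = 32.8 × 20.7 × 12 = 8147.52 m³.
T = 0.161·V/[−S·ln(1−ᾱ)] = 0.161·8147.52/619.770 = 2.12 s.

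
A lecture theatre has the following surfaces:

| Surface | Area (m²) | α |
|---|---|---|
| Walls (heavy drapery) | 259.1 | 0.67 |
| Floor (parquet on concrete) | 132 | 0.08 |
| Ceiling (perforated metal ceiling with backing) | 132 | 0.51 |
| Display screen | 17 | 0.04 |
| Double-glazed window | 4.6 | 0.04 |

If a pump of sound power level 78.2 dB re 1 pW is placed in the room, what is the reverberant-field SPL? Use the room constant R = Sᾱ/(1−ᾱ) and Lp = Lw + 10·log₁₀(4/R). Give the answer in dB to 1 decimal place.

57.5 dB

Σ(Sᵢαᵢ) = 259.1×0.67 + 132×0.08 + 132×0.51 + 17×0.04 + 4.6×0.04 = 252.341; total area S = 544.7 m².
ᾱ = 0.4633, so room constant R = A/(1−ᾱ) = 470.171 m².
Lp = 78.2 + 10·log₁₀(4/470.171) = 78.2 + (-20.70) = 57.5 dB.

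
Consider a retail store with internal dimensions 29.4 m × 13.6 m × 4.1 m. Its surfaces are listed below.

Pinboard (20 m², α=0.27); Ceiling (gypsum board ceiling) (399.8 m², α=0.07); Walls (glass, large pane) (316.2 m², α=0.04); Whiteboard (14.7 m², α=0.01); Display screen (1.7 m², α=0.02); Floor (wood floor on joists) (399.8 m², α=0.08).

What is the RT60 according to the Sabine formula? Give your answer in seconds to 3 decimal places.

3.375 s

Total absorption A = 20*0.27 + 399.8*0.07 + 316.2*0.04 + 14.7*0.01 + 1.7*0.02 + 399.8*0.08
  = 5.400 + 27.986 + 12.648 + 0.147 + 0.034 + 31.984 = 78.199 m² sabins.
V = 29.4·13.6·4.1 = 1639.344 m³.
T = 0.161 V/A = 0.161·1639.344/78.199 = 3.375 s.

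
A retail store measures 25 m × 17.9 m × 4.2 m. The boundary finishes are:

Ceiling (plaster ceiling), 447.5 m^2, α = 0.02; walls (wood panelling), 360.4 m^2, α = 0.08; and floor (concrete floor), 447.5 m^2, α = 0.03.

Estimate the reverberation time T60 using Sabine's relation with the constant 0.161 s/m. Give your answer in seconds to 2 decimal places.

Summing Sᵢαᵢ: 8.950 + 28.832 + 13.425 → A = 51.207 sabins.
Volume V = 25 × 17.9 × 4.2 = 1879.5 m³.
T = 0.161 V/A = 0.161·1879.5/51.207 = 5.91 s.

5.91 seconds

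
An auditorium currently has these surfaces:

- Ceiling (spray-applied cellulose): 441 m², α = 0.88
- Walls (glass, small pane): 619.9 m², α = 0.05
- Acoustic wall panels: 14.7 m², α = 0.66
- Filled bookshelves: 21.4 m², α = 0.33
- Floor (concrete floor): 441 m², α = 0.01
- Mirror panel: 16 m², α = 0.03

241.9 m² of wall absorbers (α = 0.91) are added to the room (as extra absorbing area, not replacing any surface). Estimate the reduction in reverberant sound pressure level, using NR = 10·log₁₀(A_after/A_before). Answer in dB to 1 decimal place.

1.8 dB

A_before = Σ Sᵢαᵢ = 441·0.88 + 619.9·0.05 + 14.7·0.66 + 21.4·0.33 + 441·0.01 + 16·0.03 = 440.729 sabins.
Added absorption = 241.9 × 0.91 = 220.129 sabins.
A_after = 440.729 + 220.129 = 660.858 sabins.
Reduction = 10 log₁₀(A_after/A_before) = 10 log₁₀(1.4995) = 1.8 dB.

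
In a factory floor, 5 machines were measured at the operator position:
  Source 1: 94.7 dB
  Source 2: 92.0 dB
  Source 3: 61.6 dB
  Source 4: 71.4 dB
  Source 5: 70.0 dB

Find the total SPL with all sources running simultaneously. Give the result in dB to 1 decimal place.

96.6 dB

Converting to relative power and adding: 10^(94.7/10) + 10^(92.0/10) + 10^(61.6/10) + 10^(71.4/10) + 10^(70.0/10) = 4.561e+09.
Back to dB: 10·log₁₀ Σ = 96.6 dB.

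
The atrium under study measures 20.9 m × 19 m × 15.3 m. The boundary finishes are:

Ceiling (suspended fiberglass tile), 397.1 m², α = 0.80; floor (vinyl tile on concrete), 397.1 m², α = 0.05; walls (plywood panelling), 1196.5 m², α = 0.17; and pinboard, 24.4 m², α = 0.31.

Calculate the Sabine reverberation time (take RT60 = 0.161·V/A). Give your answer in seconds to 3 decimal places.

1.783 sec

Summing Sᵢαᵢ: 317.680 + 19.855 + 203.405 + 7.564 → A = 548.504 sabins.
V = 20.9·19·15.3 = 6075.63 m³.
T = 0.161 V/A = 0.161·6075.63/548.504 = 1.783 s.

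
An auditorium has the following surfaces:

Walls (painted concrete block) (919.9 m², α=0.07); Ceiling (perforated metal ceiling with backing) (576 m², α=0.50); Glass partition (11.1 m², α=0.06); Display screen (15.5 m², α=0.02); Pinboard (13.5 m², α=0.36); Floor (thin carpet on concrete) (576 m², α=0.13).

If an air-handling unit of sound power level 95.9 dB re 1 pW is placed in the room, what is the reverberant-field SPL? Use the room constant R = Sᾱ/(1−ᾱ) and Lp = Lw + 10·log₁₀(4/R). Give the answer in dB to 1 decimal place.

A = 433.109 sabins; S = 2112.0 m².
ᾱ = 0.2051, so room constant R = A/(1−ᾱ) = 544.860 m².
Lp = 95.9 + 10·log₁₀(4/544.860) = 95.9 + (-21.34) = 74.6 dB.

74.6 dB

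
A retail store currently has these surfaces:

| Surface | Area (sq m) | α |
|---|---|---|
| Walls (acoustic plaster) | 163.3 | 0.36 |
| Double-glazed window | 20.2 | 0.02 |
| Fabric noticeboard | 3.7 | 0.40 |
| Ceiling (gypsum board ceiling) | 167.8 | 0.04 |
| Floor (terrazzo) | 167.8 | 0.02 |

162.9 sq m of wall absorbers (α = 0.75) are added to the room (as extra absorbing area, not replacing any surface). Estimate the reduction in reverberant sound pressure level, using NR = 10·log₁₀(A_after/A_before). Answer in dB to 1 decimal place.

4.4 dB

Total absorption A_before = 163.3×0.36 + 20.2×0.02 + 3.7×0.40 + 167.8×0.04 + 167.8×0.02
  = 58.788 + 0.404 + 1.480 + 6.712 + 3.356 = 70.740 sq m sabins.
Treatment contributes 162.9·0.75 = 122.175 sabins.
A_after = 70.740 + 122.175 = 192.915 sabins.
NR = 10·log₁₀(192.915/70.740) = 4.4 dB.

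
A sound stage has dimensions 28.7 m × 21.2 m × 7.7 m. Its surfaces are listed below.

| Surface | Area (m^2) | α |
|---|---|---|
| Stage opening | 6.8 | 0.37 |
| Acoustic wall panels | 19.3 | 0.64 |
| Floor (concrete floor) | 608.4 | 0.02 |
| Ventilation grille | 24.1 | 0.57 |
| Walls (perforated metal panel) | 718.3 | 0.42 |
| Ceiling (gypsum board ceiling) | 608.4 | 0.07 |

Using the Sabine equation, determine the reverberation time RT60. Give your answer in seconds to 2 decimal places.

A = Σ Sᵢαᵢ = 6.8·0.37 + 19.3·0.64 + 608.4·0.02 + 24.1·0.57 + 718.3·0.42 + 608.4·0.07 = 385.047 sabins.
V = 28.7·21.2·7.7 = 4684.988 m³.
T = 0.161 V/A = 0.161·4684.988/385.047 = 1.96 s.

1.96 s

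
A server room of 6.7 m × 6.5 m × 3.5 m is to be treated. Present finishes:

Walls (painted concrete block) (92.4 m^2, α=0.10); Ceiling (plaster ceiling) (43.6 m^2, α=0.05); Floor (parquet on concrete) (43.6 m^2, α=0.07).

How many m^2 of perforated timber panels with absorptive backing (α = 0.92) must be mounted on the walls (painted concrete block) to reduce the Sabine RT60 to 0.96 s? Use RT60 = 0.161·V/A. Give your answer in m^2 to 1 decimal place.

Summing Sᵢαᵢ: 9.240 + 2.180 + 3.052 → A₁ = 14.472 sabins.
V = 152.425 m³. Target absorption A₂ = 0.161 × 152.425 / 0.96 = 25.563 sabins.
ΔA needed = 25.563 − 14.472 = 11.091 sabins.
Each m^2 of panel replacing the walls (painted concrete block) adds (0.92 − 0.10) = 0.82 sabins.
Area = ΔA/Δα = 11.091/0.82 = 13.5 m^2.

13.5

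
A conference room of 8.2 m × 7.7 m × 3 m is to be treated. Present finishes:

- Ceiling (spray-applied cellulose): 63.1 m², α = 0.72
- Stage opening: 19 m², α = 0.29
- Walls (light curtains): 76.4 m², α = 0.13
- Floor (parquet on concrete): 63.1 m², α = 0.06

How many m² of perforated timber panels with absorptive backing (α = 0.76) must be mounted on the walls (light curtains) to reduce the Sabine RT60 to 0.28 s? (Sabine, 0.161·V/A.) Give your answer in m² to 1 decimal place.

70.2

Equivalent absorption area: A₁ = 63.1×0.72 + 19×0.29 + 76.4×0.13 + 63.1×0.06 = 64.660 m².
Required A₂ = 0.161·189.42/0.28 = 108.916 sabins.
Absorption to add: 108.916 − 64.660 = 44.256 sabins.
Net gain per m²: Δα = 0.76 − 0.13 = 0.63.
Panel area = 44.256 / 0.63 = 70.2 m².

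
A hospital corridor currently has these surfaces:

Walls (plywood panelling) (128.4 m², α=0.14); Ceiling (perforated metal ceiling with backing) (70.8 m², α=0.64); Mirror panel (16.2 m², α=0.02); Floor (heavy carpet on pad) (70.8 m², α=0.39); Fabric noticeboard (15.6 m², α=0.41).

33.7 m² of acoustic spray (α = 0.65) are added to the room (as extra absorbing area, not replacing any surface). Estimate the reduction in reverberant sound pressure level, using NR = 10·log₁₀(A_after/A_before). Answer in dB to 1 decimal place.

A_before = Σ Sᵢαᵢ = 128.4·0.14 + 70.8·0.64 + 16.2·0.02 + 70.8·0.39 + 15.6·0.41 = 97.620 sabins.
Added absorption = 33.7 × 0.65 = 21.905 sabins.
A_after = 97.620 + 21.905 = 119.525 sabins.
Reduction = 10 log₁₀(A_after/A_before) = 10 log₁₀(1.2244) = 0.9 dB.

0.9 dB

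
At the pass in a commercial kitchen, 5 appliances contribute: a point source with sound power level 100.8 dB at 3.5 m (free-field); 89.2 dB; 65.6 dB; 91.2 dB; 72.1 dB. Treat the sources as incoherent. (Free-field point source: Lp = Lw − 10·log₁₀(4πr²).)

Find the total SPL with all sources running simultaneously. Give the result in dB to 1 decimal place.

93.5 dB

Source at 3.5 m: Lp = 100.8 − 10·log₁₀(4π·3.5²) = 100.8 − 10·log₁₀(153.938) = 78.9 dB.
Converting to relative power and adding: 10^(78.9/10) + 10^(89.2/10) + 10^(65.6/10) + 10^(91.2/10) + 10^(72.1/10) = 2.247e+09.
L_total = 10·log₁₀(2.247e+09) = 93.5 dB.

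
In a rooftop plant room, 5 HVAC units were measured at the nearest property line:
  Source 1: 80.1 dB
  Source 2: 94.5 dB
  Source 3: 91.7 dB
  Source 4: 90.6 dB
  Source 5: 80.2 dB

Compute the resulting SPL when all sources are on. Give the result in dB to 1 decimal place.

97.5 dB

Σ 10^(Lᵢ/10) = 5.653e+09.
L_total = 10·log₁₀(5.653e+09) = 97.5 dB.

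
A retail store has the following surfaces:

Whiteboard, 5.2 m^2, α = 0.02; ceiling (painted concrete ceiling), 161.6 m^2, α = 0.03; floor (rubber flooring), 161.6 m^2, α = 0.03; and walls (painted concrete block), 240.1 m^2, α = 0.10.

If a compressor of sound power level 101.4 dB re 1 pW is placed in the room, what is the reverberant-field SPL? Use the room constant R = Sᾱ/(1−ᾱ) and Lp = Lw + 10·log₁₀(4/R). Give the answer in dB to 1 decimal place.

91.9 dB

Σ(Sᵢαᵢ) = 5.2×0.02 + 161.6×0.03 + 161.6×0.03 + 240.1×0.10 = 33.810; total area S = 568.5 m^2.
ᾱ = 33.810/568.5 = 0.0595; R = Sᾱ/(1−ᾱ) = 33.810/(1−0.0595) = 35.949 m^2.
Lp = 101.4 + 10·log₁₀(4/35.949) = 101.4 + (-9.54) = 91.9 dB.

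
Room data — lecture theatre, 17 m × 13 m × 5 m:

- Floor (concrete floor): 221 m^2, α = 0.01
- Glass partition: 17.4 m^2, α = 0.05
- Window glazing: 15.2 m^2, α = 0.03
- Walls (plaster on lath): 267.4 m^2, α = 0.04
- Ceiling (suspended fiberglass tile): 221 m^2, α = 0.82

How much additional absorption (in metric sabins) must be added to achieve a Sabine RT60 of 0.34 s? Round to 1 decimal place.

Equivalent absorption area: A₁ = 221×0.01 + 17.4×0.05 + 15.2×0.03 + 267.4×0.04 + 221×0.82 = 195.452 m^2.
V = 1105 m³. Required absorption A₂ = 0.161 × 1105 / 0.34 = 523.250 sabins.
Additional absorption ΔA = 523.250 − 195.452 = 327.8 sabins.

327.8 sabins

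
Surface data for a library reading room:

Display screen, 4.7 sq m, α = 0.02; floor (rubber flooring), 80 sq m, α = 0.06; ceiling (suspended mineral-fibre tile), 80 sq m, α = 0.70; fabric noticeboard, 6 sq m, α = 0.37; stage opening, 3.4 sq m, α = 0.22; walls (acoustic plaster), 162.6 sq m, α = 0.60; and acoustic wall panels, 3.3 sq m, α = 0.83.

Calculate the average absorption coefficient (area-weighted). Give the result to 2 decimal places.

S = Σ Sᵢ = 4.7 + 80 + 80 + 6 + 3.4 + 162.6 + 3.3 = 340.0 sq m.
Weighted sum Σ Sα = 164.161.
ᾱ = 164.161 / 340.0 = 0.48.

0.48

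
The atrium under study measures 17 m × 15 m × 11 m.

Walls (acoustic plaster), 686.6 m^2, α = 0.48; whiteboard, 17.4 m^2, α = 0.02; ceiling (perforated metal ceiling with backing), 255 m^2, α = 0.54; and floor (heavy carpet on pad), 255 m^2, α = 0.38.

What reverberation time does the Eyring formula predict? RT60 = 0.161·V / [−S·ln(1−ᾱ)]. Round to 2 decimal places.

Total surface area S = 686.6 + 17.4 + 255 + 255 = 1214.0 m^2.
Absorption A = 686.6×0.48 + 17.4×0.02 + 255×0.54 + 255×0.38 = 564.516 sabins.
ᾱ = 564.516 / 1214.0 = 0.4650.
−S·ln(1−ᾱ) = −1214.0 × ln(1 − 0.4650) = 759.343.
V = 17 × 15 × 11 = 2805 m³.
RT60 = 0.161 × 2805 / 759.343 = 0.59 s.

0.59 s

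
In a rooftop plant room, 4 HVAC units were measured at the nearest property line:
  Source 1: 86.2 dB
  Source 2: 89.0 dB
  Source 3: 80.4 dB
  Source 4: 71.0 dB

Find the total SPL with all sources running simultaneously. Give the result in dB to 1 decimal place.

Converting to relative power and adding: 10^(86.2/10) + 10^(89.0/10) + 10^(80.4/10) + 10^(71.0/10) = 1.333e+09.
L_total = 10·log₁₀(1.333e+09) = 91.2 dB.

91.2 dB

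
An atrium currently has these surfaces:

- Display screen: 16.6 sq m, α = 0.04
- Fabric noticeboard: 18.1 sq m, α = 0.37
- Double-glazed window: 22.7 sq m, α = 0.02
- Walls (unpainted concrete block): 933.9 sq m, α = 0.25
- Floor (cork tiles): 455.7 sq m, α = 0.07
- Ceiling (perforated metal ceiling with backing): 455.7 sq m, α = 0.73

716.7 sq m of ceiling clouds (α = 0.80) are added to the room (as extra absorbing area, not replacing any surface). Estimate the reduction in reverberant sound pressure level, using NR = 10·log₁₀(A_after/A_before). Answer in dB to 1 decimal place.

Total absorption A_before = 16.6*0.04 + 18.1*0.37 + 22.7*0.02 + 933.9*0.25 + 455.7*0.07 + 455.7*0.73
  = 0.664 + 6.697 + 0.454 + 233.475 + 31.899 + 332.661 = 605.850 sq m sabins.
Treatment contributes 716.7·0.80 = 573.360 sabins.
A_after = 605.850 + 573.360 = 1179.210 sabins.
NR = 10·log₁₀(1179.210/605.850) = 2.9 dB.

2.9 dB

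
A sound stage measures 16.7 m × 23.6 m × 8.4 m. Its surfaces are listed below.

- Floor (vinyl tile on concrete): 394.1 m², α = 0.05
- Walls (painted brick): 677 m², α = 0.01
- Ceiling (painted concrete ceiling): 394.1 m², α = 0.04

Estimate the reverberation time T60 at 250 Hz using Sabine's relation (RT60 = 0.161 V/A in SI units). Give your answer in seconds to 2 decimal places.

Summing Sᵢαᵢ: 19.705 + 6.770 + 15.764 → A = 42.239 sabins.
Volume V = 16.7 × 23.6 × 8.4 = 3310.608 m³.
Sabine: RT60 = 0.161 × 3310.608 / 42.239 = 12.62 s.

12.62 s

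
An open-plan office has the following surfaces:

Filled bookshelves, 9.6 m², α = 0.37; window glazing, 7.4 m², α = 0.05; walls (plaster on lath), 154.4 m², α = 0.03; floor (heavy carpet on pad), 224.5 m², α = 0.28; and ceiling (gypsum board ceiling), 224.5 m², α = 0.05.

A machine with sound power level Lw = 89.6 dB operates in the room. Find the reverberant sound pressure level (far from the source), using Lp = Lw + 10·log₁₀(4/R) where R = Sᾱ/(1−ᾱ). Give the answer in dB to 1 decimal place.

75.8 dB

A = 82.639 sabins; S = 620.4 m².
ᾱ = 82.639/620.4 = 0.1332; R = Sᾱ/(1−ᾱ) = 82.639/(1−0.1332) = 95.338 m².
Lp = 89.6 + 10·log₁₀(4/95.338) = 89.6 + (-13.77) = 75.8 dB.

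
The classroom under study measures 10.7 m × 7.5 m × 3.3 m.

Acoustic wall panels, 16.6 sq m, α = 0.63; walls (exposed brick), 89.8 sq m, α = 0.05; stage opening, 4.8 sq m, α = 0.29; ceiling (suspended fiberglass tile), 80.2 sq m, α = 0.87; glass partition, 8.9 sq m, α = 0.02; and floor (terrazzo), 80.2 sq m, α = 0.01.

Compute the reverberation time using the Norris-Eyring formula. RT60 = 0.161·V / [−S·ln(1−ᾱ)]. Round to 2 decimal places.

0.41 s

S = Σ Sᵢ = 280.5 sq m.
Absorption A = 16.6×0.63 + 89.8×0.05 + 4.8×0.29 + 80.2×0.87 + 8.9×0.02 + 80.2×0.01 = 87.094 sabins.
ᾱ = 87.094 / 280.5 = 0.3105.
−S·ln(1−ᾱ) = −280.5 × ln(1 − 0.3105) = 104.287.
V = 10.7 × 7.5 × 3.3 = 264.825 m³.
T = 0.161·V/[−S·ln(1−ᾱ)] = 0.161·264.825/104.287 = 0.41 s.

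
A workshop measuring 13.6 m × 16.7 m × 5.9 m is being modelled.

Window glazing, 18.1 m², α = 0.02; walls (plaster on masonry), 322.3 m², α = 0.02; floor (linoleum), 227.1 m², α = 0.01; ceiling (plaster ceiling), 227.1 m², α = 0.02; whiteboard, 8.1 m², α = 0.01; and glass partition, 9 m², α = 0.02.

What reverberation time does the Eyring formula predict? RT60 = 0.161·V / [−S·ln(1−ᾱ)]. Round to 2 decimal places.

15.41 sec

S = Σ Sᵢ = 811.7 m².
Absorption A = 18.1·0.02 + 322.3·0.02 + 227.1·0.01 + 227.1·0.02 + 8.1·0.01 + 9·0.02 = 13.882 sabins.
Mean coefficient ᾱ = A/S = 0.0171.
Eyring denominator: −S ln(1−ᾱ) = 14.000.
V = 13.6 × 16.7 × 5.9 = 1340.008 m³.
T = 0.161·V/[−S·ln(1−ᾱ)] = 0.161·1340.008/14.000 = 15.41 s.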